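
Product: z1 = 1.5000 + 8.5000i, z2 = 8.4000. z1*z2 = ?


Real = 1.5*8.4 - 8.5*0 = 12.6 - 0 = 12.6
Imag = 1.5*0 + 8.4*8.5 = 0 + 71.4 = 71.4

12.6000 + 71.4000i


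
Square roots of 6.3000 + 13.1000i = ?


|z| = sqrt(39.69+171.61) = 14.5362
sqrt((|z|+a)/2) = sqrt((14.5362+6.3)/2) = sqrt(10.4181) = 3.2277
sqrt((|z|-a)/2) = sqrt((14.5362-6.3)/2) = sqrt(4.1181) = 2.0293

±(3.2277 + 2.0293i) i.e. 3.2277 + 2.0293i and -3.2277 - 2.0293i


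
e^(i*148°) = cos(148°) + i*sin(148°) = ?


cos(148°) = -0.8480
sin(148°) = 0.5299

e^(i*148°) = -0.8480 + 0.5299i


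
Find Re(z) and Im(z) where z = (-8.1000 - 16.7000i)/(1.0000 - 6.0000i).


Multiply by conjugate: (-8.1000 - 16.7000i)(1.0000 + 6.0000i) / (1^2 + (-6)^2)
Numerator real = -8.1*1 - (16.7)*(-6) = 92.1
Numerator imag = -16.7*1 - (-8.1)*(-6) = -65.3
Denominator = 37
Re(z) = 92.1/37 = 2.4892
Im(z) = -65.3/37 = -1.7649

Re(z) = 2.4892, Im(z) = -1.7649


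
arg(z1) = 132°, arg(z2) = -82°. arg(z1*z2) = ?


arg(z1*z2) = 132° - 82° = 50°
Normalized to (-180°, 180°]: 50°

50°


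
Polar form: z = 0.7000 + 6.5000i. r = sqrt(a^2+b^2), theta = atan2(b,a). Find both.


r = sqrt(0.49+42.25) = sqrt(42.74) = 6.5376
theta = atan2(6.5, 0.7) = 83.8534 degrees

r = 6.5376, theta = 83.8534 degrees


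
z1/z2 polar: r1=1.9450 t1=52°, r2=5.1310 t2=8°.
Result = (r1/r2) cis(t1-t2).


r = 1.9450 / 5.1310 = 0.3791
theta = 52° - 8° = 44° = 44° (mod 360)

0.3791 cis(44°)


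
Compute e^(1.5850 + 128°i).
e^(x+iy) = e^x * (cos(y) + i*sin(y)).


e^1.5850 = 4.8793
cos(128°) = -0.61566
sin(128°) = 0.788
Real = 4.8793*(-0.61566) = -3.0040
Imag = 4.8793*0.788 = 3.8449

-3.0040 + 3.8449i


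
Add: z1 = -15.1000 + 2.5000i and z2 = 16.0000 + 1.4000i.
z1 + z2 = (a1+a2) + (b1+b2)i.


Real: -15.1 + 16 = 0.9
Imag: 2.5 + 1.4 = 3.9

0.9000 + 3.9000i


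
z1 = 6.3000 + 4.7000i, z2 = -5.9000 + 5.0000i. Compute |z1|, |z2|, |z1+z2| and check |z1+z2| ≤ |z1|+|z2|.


|z1| = sqrt(6.3^2 + 4.7^2) = sqrt(61.78) = 7.8600
|z2| = sqrt((-5.9)^2 + 5^2) = sqrt(59.81) = 7.7337
z1+z2 = 0.4000 + 9.7000i
|z1+z2| = sqrt(94.25) = 9.7082
|z1|+|z2| = 7.8600 + 7.7337 = 15.5937

|z1+z2| = 9.7082 ≤ |z1|+|z2| = 15.5937 (verified)


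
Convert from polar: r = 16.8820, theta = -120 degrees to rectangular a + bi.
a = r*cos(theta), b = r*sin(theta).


a = 16.8820*cos(-120°) = 16.8820*(-0.5) = -8.4410
b = 16.8820*sin(-120°) = 16.8820*(-0.866025) = -14.6202

-8.4410 - 14.6202i


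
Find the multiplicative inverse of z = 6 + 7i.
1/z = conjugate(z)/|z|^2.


|z|^2 = 36+49 = 85
1/z = (6 - 7i)/85

1/z = 0.0706 - 0.0824i


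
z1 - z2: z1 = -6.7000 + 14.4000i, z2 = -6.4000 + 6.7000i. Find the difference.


Real: -6.7 + 6.4 = -0.3
Imag: 14.4 - 6.7 = 7.7

-0.3000 + 7.7000i


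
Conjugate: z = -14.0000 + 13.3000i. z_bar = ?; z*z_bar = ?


z_bar = -14.0000 - 13.3000i
z*z_bar = (-14)^2 + 13.3^2 = 196 + 176.89 = 372.89

z_bar = -14.0000 - 13.3000i, z*z_bar = 372.89


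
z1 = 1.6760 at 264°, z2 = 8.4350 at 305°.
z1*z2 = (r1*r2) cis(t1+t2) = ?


r = 1.6760 * 8.4350 = 14.1371
theta = 264° + 305° = 569° = 209° (mod 360)

14.1371 cis(209°)


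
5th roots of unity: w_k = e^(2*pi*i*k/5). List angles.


The 5th roots of unity are cis(360k/5°) for k=0..4
Angle step = 360/5 = 72°
Primitive root: cis(72°)
Primitive root = 0.3090 + 0.9511i

5 roots at angles: 0°, 72°, 144°, 216°, 288°


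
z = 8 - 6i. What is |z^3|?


|z| = sqrt(64+36) = sqrt(100) = 10
|z^3| = |z|^3 = 10^3 = 1000

|z^3| = 1000


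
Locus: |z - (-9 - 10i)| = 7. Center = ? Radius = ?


|z - z0| = r is a circle with center z0 and radius r.
Center = (-9, -10), radius = 7

Circle with center (-9, -10) and radius 7


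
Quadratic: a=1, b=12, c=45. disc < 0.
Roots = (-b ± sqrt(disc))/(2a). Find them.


disc = 12^2 - 4*1*45 = 144 - 180 = -36
sqrt(|disc|) = sqrt(36) = 6.0000
Real part = -12/(2*1) = -6.0000
Imag part = 6.0000/(2*1) = 3.0000

-6.0000 ± 3.0000i


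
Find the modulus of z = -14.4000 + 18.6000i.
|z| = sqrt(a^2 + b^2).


|z| = sqrt((-14.4)^2 + 18.6^2) = sqrt(207.36 + 345.96) = sqrt(553.32) = 23.5228

|z| = 23.5228


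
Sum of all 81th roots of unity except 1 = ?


With w = e^(2*pi*i/81), all 81 of the 81th roots of unity w^0 = 1, w, ..., w^(80) sum to 0: 1 + w + ... + w^(80) = (1 - w^81)/(1 - w) = 0 since w^81 = 1, w ≠ 1.
Removing the root 1: w + w^2 + ... + w^(80) = 0 - 1 = -1

Sum = -1


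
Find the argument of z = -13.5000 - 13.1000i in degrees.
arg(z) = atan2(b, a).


Re = -13.5, Im = -13.1
arg = atan2(-13.1, -13.5) = -135.8615 degrees

arg(z) = -135.8615 degrees


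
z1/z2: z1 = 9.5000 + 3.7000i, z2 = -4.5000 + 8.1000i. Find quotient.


Conjugate of z2 = -4.5000 - 8.1000i
Numerator: (9.5000 + 3.7000i)(-4.5000 - 8.1000i) = -12.7800 - 93.6000i
Denominator: (-4.5)^2 + 8.1^2 = 85.86
Result = (-12.7800 - 93.6000i)/85.86

-0.1488 - 1.0901i


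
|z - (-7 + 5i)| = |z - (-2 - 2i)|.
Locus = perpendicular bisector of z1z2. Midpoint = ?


Equal distances means the locus is the perpendicular bisector of z1 and z2.
Midpoint = ((-7+(-2))/2, (5+(-2))/2) = (-4.5000, 1.5000)

Perpendicular bisector through (-4.5000, 1.5000)


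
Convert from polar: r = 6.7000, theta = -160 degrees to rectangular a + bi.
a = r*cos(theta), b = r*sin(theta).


a = 6.7000*cos(-160°) = 6.7000*(-0.93969) = -6.2959
b = 6.7000*sin(-160°) = 6.7000*(-0.34202) = -2.2915

-6.2959 - 2.2915i


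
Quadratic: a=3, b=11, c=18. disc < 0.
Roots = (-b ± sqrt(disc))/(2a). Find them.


disc = 11^2 - 4*3*18 = 121 - 216 = -95
sqrt(|disc|) = sqrt(95) = 9.7468
Real part = -11/(2*3) = -1.8333
Imag part = 9.7468/(2*3) = 1.6245

-1.8333 ± 1.6245i


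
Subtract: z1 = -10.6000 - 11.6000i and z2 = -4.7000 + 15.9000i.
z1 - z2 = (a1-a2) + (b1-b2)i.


Real: -10.6 + 4.7 = -5.9
Imag: -11.6 - 15.9 = -27.5

-5.9000 - 27.5000i


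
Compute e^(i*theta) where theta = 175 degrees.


cos(175°) = -0.9962
sin(175°) = 0.0872

e^(i*175°) = -0.9962 + 0.0872i


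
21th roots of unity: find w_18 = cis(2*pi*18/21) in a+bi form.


Angle = 360*18/21 = 308.5714°
a = cos(308.5714°) = 0.6235
b = sin(308.5714°) = -0.7818

0.6235 - 0.7818i


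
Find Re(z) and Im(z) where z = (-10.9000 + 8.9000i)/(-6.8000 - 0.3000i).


Multiply by conjugate: (-10.9000 + 8.9000i)(-6.8000 + 0.3000i) / ((-6.8)^2 + (-0.3)^2)
Numerator real = -10.9*(-6.8) + 8.9*(-0.3) = 71.45
Numerator imag = 8.9*(-6.8) - (-10.9)*(-0.3) = -63.79
Denominator = 46.33
Re(z) = 71.45/46.33 = 1.5422
Im(z) = -63.79/46.33 = -1.3769

Re(z) = 1.5422, Im(z) = -1.3769


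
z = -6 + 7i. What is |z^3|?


|z| = sqrt(36+49) = sqrt(85) = 9.2195
|z^3| = |z|^3 = (sqrt(85))^3 = 85*sqrt(85)

|z^3| = 85*sqrt(85) ≈ 783.6613


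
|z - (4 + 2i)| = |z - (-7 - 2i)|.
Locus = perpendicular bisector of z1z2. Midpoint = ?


Equal distances means the locus is the perpendicular bisector of z1 and z2.
Midpoint = ((4+(-7))/2, (2+(-2))/2) = (-1.5000, 0)

Perpendicular bisector through (-1.5000, 0)


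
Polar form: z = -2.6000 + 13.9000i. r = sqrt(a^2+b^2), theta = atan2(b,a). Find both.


r = sqrt(6.76+193.21) = sqrt(199.97) = 14.1411
theta = atan2(13.9, -2.6) = 100.5948 degrees

r = 14.1411, theta = 100.5948 degrees


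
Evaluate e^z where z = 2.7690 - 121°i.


e^2.7690 = 15.94268
cos(-121°) = -0.51504
sin(-121°) = -0.857167
Real = 15.94268*(-0.51504) = -8.2111
Imag = 15.94268*(-0.857167) = -13.6655

-8.2111 - 13.6655i


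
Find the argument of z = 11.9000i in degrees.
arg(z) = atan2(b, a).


Re = 0, Im = 11.9
arg = atan2(11.9, 0) = 90.0000 degrees

arg(z) = 90.0000 degrees


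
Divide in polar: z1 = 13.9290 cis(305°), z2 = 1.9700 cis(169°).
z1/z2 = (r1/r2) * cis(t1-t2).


r = 13.9290 / 1.9700 = 7.0706
theta = 305° - 169° = 136° = 136° (mod 360)

7.0706 cis(136°)


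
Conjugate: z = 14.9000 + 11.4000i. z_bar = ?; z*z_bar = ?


z_bar = 14.9000 - 11.4000i
z*z_bar = 14.9^2 + 11.4^2 = 222.01 + 129.96 = 351.97

z_bar = 14.9000 - 11.4000i, z*z_bar = 351.97


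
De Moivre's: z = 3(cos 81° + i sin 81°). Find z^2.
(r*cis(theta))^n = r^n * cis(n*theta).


r^2 = 3^2 = 9
n*theta = 2*81° = 162° = 162° (mod 360)
a = 9*cos(162°) = -8.5595
b = 9*sin(162°) = 2.7812

9 cis(162°) = -8.5595 + 2.7812i


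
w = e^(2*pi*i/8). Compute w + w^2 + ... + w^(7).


With w = e^(2*pi*i/8), all 8 of the 8th roots of unity w^0 = 1, w, ..., w^(7) sum to 0: 1 + w + ... + w^(7) = (1 - w^8)/(1 - w) = 0 since w^8 = 1, w ≠ 1.
Removing the root 1: w + w^2 + ... + w^(7) = 0 - 1 = -1

Sum = -1


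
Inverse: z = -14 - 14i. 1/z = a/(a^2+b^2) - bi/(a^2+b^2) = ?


|z|^2 = 196+196 = 392
1/z = (-14 + 14i)/392

1/z = -0.0357 + 0.0357i


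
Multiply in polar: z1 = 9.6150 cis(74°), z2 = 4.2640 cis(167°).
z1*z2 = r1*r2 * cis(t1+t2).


r = 9.6150 * 4.2640 = 40.9984
theta = 74° + 167° = 241° = 241° (mod 360)

40.9984 cis(241°)


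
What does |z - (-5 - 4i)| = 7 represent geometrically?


|z - z0| = r is a circle with center z0 and radius r.
Center = (-5, -4), radius = 7

Circle with center (-5, -4) and radius 7


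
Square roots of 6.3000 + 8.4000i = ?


|z| = sqrt(39.69+70.56) = 10.5000
sqrt((|z|+a)/2) = sqrt((10.5000+6.3)/2) = sqrt(8.4000) = 2.8983
sqrt((|z|-a)/2) = sqrt((10.5000-6.3)/2) = sqrt(2.1000) = 1.4491

±(2.8983 + 1.4491i) i.e. 2.8983 + 1.4491i and -2.8983 - 1.4491i


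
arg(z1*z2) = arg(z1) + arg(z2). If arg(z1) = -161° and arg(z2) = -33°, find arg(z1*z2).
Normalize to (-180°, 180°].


arg(z1*z2) = -161° - 33° = -194°
Normalized to (-180°, 180°]: 166°

166°


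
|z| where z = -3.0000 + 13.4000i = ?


|z| = sqrt((-3)^2 + 13.4^2) = sqrt(9 + 179.56) = sqrt(188.56) = 13.7317

|z| = 13.7317


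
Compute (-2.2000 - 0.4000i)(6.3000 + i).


Real = -2.2*6.3 - (-0.4)*1 = -13.86 - (-0.4) = -13.46
Imag = -2.2*1 + 6.3*(-0.4) = -2.2 - (2.52) = -4.72

-13.4600 - 4.7200i


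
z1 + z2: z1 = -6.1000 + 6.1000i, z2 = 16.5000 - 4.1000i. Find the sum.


Real: -6.1 + 16.5 = 10.4
Imag: 6.1 - 4.1 = 2

10.4000 + 2.0000i


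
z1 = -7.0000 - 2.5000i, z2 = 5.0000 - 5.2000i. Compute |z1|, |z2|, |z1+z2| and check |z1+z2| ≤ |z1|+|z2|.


|z1| = sqrt((-7)^2 + (-2.5)^2) = sqrt(55.25) = 7.4330
|z2| = sqrt(5^2 + (-5.2)^2) = sqrt(52.04) = 7.2139
z1+z2 = -2.0000 - 7.7000i
|z1+z2| = sqrt(63.29) = 7.9555
|z1|+|z2| = 7.4330 + 7.2139 = 14.6469

|z1+z2| = 7.9555 ≤ |z1|+|z2| = 14.6469 (verified)


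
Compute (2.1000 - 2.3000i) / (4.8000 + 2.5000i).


Conjugate of z2 = 4.8000 - 2.5000i
Numerator: (2.1000 - 2.3000i)(4.8000 - 2.5000i) = 4.3300 - 16.2900i
Denominator: 4.8^2 + 2.5^2 = 29.29
Result = (4.3300 - 16.2900i)/29.29

0.1478 - 0.5562i


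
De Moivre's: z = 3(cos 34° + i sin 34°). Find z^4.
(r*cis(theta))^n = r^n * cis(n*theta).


r^4 = 3^4 = 81
n*theta = 4*34° = 136° = 136° (mod 360)
a = 81*cos(136°) = -58.2665
b = 81*sin(136°) = 56.2673

81 cis(136°) = -58.2665 + 56.2673i


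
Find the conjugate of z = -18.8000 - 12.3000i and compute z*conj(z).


z_bar = -18.8000 + 12.3000i
z*z_bar = (-18.8)^2 + (-12.3)^2 = 353.44 + 151.29 = 504.73

z_bar = -18.8000 + 12.3000i, z*z_bar = 504.73


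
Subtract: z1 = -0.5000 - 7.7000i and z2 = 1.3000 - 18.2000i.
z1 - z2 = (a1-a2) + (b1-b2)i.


Real: -0.5 - 1.3 = -1.8
Imag: -7.7 + 18.2 = 10.5

-1.8000 + 10.5000i


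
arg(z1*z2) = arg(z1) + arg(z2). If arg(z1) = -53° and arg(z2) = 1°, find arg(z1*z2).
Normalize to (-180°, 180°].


arg(z1*z2) = -53° + 1° = -52°
Normalized to (-180°, 180°]: -52°

-52°


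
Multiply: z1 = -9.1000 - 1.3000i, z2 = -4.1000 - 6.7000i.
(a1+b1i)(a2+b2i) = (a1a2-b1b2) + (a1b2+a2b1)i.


Real = -9.1*(-4.1) - (-1.3)*(-6.7) = 37.31 - 8.71 = 28.6
Imag = -9.1*(-6.7) - (4.1)*(-1.3) = 60.97 + 5.33 = 66.3

28.6000 + 66.3000i


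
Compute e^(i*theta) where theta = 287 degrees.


cos(287°) = 0.2924
sin(287°) = -0.9563

e^(i*287°) = 0.2924 - 0.9563i


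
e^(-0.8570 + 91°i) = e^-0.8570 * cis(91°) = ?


e^-0.8570 = 0.42443
cos(91°) = -0.0175
sin(91°) = 0.99985
Real = 0.42443*(-0.0175) = -0.0074
Imag = 0.42443*0.99985 = 0.4244

-0.0074 + 0.4244i


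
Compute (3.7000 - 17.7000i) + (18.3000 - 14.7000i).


Real: 3.7 + 18.3 = 22
Imag: -17.7 - 14.7 = -32.4

22.0000 - 32.4000i


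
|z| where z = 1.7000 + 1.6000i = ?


|z| = sqrt(1.7^2 + 1.6^2) = sqrt(2.89 + 2.56) = sqrt(5.45) = 2.3345

|z| = 2.3345


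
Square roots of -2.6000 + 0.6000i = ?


|z| = sqrt(6.76+0.36) = 2.6683
sqrt((|z|+a)/2) = sqrt((2.6683+(-2.6))/2) = sqrt(0.0342) = 0.1848
sqrt((|z|-a)/2) = sqrt((2.6683-(-2.6))/2) = sqrt(2.6342) = 1.6230

±(0.1848 + 1.6230i) i.e. 0.1848 + 1.6230i and -0.1848 - 1.6230i


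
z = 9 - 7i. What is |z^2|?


|z| = sqrt(81+49) = sqrt(130) = 11.4018
|z^2| = |z|^2 = (sqrt(130))^2 = 130

|z^2| = 130


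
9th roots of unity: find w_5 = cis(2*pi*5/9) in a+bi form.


Angle = 360*5/9 = 200°
a = cos(200°) = -0.9397
b = sin(200°) = -0.3420

-0.9397 - 0.3420i


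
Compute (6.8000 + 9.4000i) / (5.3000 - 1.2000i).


Conjugate of z2 = 5.3000 + 1.2000i
Numerator: (6.8000 + 9.4000i)(5.3000 + 1.2000i) = 24.7600 + 57.9800i
Denominator: 5.3^2 + (-1.2)^2 = 29.53
Result = (24.7600 + 57.9800i)/29.53

0.8385 + 1.9634i


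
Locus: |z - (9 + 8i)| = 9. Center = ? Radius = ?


|z - z0| = r is a circle with center z0 and radius r.
Center = (9, 8), radius = 9

Circle with center (9, 8) and radius 9


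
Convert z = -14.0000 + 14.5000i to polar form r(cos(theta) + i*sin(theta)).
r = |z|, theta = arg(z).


r = sqrt(196+210.25) = sqrt(406.25) = 20.1556
theta = atan2(14.5, -14) = 133.9949 degrees

r = 20.1556, theta = 133.9949 degrees


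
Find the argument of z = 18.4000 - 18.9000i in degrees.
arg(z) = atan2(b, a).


Re = 18.4, Im = -18.9
arg = atan2(-18.9, 18.4) = -45.7680 degrees

arg(z) = -45.7680 degrees


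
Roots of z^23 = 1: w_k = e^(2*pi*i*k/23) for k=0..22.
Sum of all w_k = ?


The sum of all 23th roots of unity is 0.
Geometric series: (1 - w^23)/(1 - w) = (1-1)/(1-w) = 0 since w^23 = 1, w ≠ 1.
Alternatively: coefficient of z^22 in z^23 - 1 is 0.

0


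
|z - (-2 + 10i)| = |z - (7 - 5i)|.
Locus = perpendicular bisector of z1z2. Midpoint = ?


Equal distances means the locus is the perpendicular bisector of z1 and z2.
Midpoint = ((-2+7)/2, (10+(-5))/2) = (2.5000, 2.5000)

Perpendicular bisector through (2.5000, 2.5000)


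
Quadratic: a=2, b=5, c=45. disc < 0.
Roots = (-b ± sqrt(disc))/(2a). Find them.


disc = 5^2 - 4*2*45 = 25 - 360 = -335
sqrt(|disc|) = sqrt(335) = 18.3030
Real part = -5/(2*2) = -1.2500
Imag part = 18.3030/(2*2) = 4.5758

-1.2500 ± 4.5758i


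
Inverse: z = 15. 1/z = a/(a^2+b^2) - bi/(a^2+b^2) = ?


|z|^2 = 225+0 = 225
1/z = (15 - 0i)/225

1/z = 0.0667 + 0i


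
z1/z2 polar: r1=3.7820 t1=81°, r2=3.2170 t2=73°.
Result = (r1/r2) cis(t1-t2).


r = 3.7820 / 3.2170 = 1.1756
theta = 81° - 73° = 8° = 8° (mod 360)

1.1756 cis(8°)


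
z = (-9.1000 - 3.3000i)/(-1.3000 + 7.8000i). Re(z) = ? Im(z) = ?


Multiply by conjugate: (-9.1000 - 3.3000i)(-1.3000 - 7.8000i) / ((-1.3)^2 + 7.8^2)
Numerator real = -9.1*(-1.3) - (3.3)*7.8 = -13.91
Numerator imag = -3.3*(-1.3) - (-9.1)*7.8 = 75.27
Denominator = 62.53
Re(z) = -13.91/62.53 = -0.2225
Im(z) = 75.27/62.53 = 1.2037

Re(z) = -0.2225, Im(z) = 1.2037


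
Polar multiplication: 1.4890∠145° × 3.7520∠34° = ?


r = 1.4890 * 3.7520 = 5.5867
theta = 145° + 34° = 179° = 179° (mod 360)

5.5867 cis(179°)


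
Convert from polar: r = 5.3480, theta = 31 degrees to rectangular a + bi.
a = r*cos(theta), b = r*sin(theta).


a = 5.3480*cos(31°) = 5.3480*0.85717 = 4.5841
b = 5.3480*sin(31°) = 5.3480*0.51504 = 2.7544

4.5841 + 2.7544i


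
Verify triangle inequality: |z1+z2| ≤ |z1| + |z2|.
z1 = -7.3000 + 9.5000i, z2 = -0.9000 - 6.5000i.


|z1| = sqrt((-7.3)^2 + 9.5^2) = sqrt(143.54) = 11.9808
|z2| = sqrt((-0.9)^2 + (-6.5)^2) = sqrt(43.06) = 6.5620
z1+z2 = -8.2000 + 3.0000i
|z1+z2| = sqrt(76.24) = 8.7316
|z1|+|z2| = 11.9808 + 6.5620 = 18.5428

|z1+z2| = 8.7316 ≤ |z1|+|z2| = 18.5428 (verified)


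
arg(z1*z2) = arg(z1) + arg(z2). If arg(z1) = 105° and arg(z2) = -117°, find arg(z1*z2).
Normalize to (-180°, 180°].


arg(z1*z2) = 105° - 117° = -12°
Normalized to (-180°, 180°]: -12°

-12°


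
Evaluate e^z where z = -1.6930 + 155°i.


e^-1.6930 = 0.18397
cos(155°) = -0.9063
sin(155°) = 0.4226
Real = 0.18397*(-0.9063) = -0.1667
Imag = 0.18397*0.4226 = 0.0777

-0.1667 + 0.0777i


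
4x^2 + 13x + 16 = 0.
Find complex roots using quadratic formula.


disc = 13^2 - 4*4*16 = 169 - 256 = -87
sqrt(|disc|) = sqrt(87) = 9.3274
Real part = -13/(2*4) = -1.6250
Imag part = 9.3274/(2*4) = 1.1659

-1.6250 ± 1.1659i


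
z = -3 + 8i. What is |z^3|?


|z| = sqrt(9+64) = sqrt(73) = 8.5440
|z^3| = |z|^3 = (sqrt(73))^3 = 73*sqrt(73)

|z^3| = 73*sqrt(73) ≈ 623.7123


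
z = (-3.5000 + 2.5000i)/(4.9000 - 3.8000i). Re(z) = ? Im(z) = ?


Multiply by conjugate: (-3.5000 + 2.5000i)(4.9000 + 3.8000i) / (4.9^2 + (-3.8)^2)
Numerator real = -3.5*4.9 + 2.5*(-3.8) = -26.65
Numerator imag = 2.5*4.9 - (-3.5)*(-3.8) = -1.05
Denominator = 38.45
Re(z) = -26.65/38.45 = -0.6931
Im(z) = -1.05/38.45 = -0.0273

Re(z) = -0.6931, Im(z) = -0.0273


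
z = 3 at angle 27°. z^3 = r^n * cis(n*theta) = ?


r^3 = 3^3 = 27
n*theta = 3*27° = 81° = 81° (mod 360)
a = 27*cos(81°) = 4.2237
b = 27*sin(81°) = 26.6676

27 cis(81°) = 4.2237 + 26.6676i


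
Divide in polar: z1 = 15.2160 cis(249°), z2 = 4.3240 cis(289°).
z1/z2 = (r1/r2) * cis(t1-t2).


r = 15.2160 / 4.3240 = 3.5190
theta = 249° - 289° = -40° = 320° (mod 360)

3.5190 cis(320°)


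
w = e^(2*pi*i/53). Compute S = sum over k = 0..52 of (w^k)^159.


The roots are w_k = w^k with w = e^(2*pi*i/53), and (w^k)^159 = (w^159)^k.
So S = 1 + u + u^2 + ... + u^(52) with u = w^159.
159 = 3*53 + 0, so 159 is a multiple of 53 and u = (w^53)^3 = 1.
Every one of the 53 terms equals 1: S = 53

S = 53


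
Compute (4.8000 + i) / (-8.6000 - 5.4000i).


Conjugate of z2 = -8.6000 + 5.4000i
Numerator: (4.8000 + i)(-8.6000 + 5.4000i) = -46.6800 + 17.3200i
Denominator: (-8.6)^2 + (-5.4)^2 = 103.12
Result = (-46.6800 + 17.3200i)/103.12

-0.4527 + 0.1680i


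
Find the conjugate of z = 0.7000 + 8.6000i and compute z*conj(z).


z_bar = 0.7000 - 8.6000i
z*z_bar = 0.7^2 + 8.6^2 = 0.49 + 73.96 = 74.45

z_bar = 0.7000 - 8.6000i, z*z_bar = 74.45


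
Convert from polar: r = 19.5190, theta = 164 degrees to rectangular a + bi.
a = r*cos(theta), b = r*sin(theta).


a = 19.5190*cos(164°) = 19.5190*(-0.961262) = -18.7629
b = 19.5190*sin(164°) = 19.5190*0.27564 = 5.3802

-18.7629 + 5.3802i


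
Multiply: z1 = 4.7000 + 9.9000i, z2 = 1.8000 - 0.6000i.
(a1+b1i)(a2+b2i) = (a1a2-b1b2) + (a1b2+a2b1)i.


Real = 4.7*1.8 - 9.9*(-0.6) = 8.46 - (-5.94) = 14.4
Imag = 4.7*(-0.6) + 1.8*9.9 = -2.82 + 17.82 = 15

14.4000 + 15.0000i


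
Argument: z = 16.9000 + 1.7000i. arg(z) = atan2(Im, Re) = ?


Re = 16.9, Im = 1.7
arg = atan2(1.7, 16.9) = 5.7442 degrees

arg(z) = 5.7442 degrees


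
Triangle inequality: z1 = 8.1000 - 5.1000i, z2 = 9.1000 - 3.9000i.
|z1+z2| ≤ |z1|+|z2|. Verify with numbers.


|z1| = sqrt(8.1^2 + (-5.1)^2) = sqrt(91.62) = 9.5718
|z2| = sqrt(9.1^2 + (-3.9)^2) = sqrt(98.02) = 9.9005
z1+z2 = 17.2000 - 9.0000i
|z1+z2| = sqrt(376.84) = 19.4124
|z1|+|z2| = 9.5718 + 9.9005 = 19.4723

|z1+z2| = 19.4124 ≤ |z1|+|z2| = 19.4723 (verified)


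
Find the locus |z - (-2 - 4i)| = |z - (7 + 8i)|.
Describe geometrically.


Equal distances means the locus is the perpendicular bisector of z1 and z2.
Midpoint = ((-2+7)/2, (-4+8)/2) = (2.5000, 2.0000)

Perpendicular bisector through (2.5000, 2.0000)


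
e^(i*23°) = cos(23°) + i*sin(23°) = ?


cos(23°) = 0.9205
sin(23°) = 0.3907

e^(i*23°) = 0.9205 + 0.3907i


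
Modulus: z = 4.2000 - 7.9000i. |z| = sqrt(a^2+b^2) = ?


|z| = sqrt(4.2^2 + (-7.9)^2) = sqrt(17.64 + 62.41) = sqrt(80.05) = 8.9471

|z| = 8.9471


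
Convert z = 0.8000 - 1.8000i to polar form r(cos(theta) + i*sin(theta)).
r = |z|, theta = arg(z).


r = sqrt(0.64+3.24) = sqrt(3.88) = 1.9698
theta = atan2(-1.8, 0.8) = -66.0375 degrees

r = 1.9698, theta = -66.0375 degrees


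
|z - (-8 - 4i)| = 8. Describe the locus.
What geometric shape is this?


|z - z0| = r is a circle with center z0 and radius r.
Center = (-8, -4), radius = 8

Circle with center (-8, -4) and radius 8


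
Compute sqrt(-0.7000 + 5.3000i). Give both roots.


|z| = sqrt(0.49+28.09) = 5.3460
sqrt((|z|+a)/2) = sqrt((5.3460+(-0.7))/2) = sqrt(2.3230) = 1.5241
sqrt((|z|-a)/2) = sqrt((5.3460-(-0.7))/2) = sqrt(3.0230) = 1.7387

±(1.5241 + 1.7387i) i.e. 1.5241 + 1.7387i and -1.5241 - 1.7387i


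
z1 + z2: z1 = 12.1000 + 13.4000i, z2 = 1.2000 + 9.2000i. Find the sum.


Real: 12.1 + 1.2 = 13.3
Imag: 13.4 + 9.2 = 22.6

13.3000 + 22.6000i


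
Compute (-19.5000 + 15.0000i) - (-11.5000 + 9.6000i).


Real: -19.5 + 11.5 = -8
Imag: 15 - 9.6 = 5.4

-8.0000 + 5.4000i


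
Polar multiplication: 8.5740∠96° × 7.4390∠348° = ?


r = 8.5740 * 7.4390 = 63.7820
theta = 96° + 348° = 444° = 84° (mod 360)

63.7820 cis(84°)


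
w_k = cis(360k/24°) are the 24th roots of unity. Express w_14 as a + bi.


Angle = 360*14/24 = 210°
a = cos(210°) = -0.8660
b = sin(210°) = -0.5000

-0.8660 - 0.5000i


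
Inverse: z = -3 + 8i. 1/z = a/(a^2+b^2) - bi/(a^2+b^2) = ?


|z|^2 = 9+64 = 73
1/z = (-3 - 8i)/73

1/z = -0.0411 - 0.1096i


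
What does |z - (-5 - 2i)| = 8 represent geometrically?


|z - z0| = r is a circle with center z0 and radius r.
Center = (-5, -2), radius = 8

Circle with center (-5, -2) and radius 8


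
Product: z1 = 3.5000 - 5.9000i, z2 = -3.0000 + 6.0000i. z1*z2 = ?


Real = 3.5*(-3) - (-5.9)*6 = -10.5 - (-35.4) = 24.9
Imag = 3.5*6 - (3)*(-5.9) = 21 + 17.7 = 38.7

24.9000 + 38.7000i


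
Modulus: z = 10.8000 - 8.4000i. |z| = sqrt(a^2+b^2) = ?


|z| = sqrt(10.8^2 + (-8.4)^2) = sqrt(116.64 + 70.56) = sqrt(187.2) = 13.6821

|z| = 13.6821


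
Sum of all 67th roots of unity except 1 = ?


With w = e^(2*pi*i/67), all 67 of the 67th roots of unity w^0 = 1, w, ..., w^(66) sum to 0: 1 + w + ... + w^(66) = (1 - w^67)/(1 - w) = 0 since w^67 = 1, w ≠ 1.
Removing the root 1: w + w^2 + ... + w^(66) = 0 - 1 = -1

Sum = -1


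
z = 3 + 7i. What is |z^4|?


|z| = sqrt(9+49) = sqrt(58) = 7.6158
|z^4| = |z|^4 = (sqrt(58))^4 = 58^2 = 3364

|z^4| = 3364


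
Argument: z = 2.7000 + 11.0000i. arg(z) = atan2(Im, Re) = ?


Re = 2.7, Im = 11
arg = atan2(11, 2.7) = 76.2091 degrees

arg(z) = 76.2091 degrees


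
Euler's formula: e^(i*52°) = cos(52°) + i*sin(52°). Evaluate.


cos(52°) = 0.6157
sin(52°) = 0.7880

e^(i*52°) = 0.6157 + 0.7880i


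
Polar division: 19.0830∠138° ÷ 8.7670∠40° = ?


r = 19.0830 / 8.7670 = 2.1767
theta = 138° - 40° = 98° = 98° (mod 360)

2.1767 cis(98°)


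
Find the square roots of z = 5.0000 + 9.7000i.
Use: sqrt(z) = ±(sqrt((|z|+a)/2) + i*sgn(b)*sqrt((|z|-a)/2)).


|z| = sqrt(25+94.09) = 10.9128
sqrt((|z|+a)/2) = sqrt((10.9128+5)/2) = sqrt(7.9564) = 2.8207
sqrt((|z|-a)/2) = sqrt((10.9128-5)/2) = sqrt(2.9564) = 1.7194

±(2.8207 + 1.7194i) i.e. 2.8207 + 1.7194i and -2.8207 - 1.7194i


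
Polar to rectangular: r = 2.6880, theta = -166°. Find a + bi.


a = 2.6880*cos(-166°) = 2.6880*(-0.9703) = -2.6082
b = 2.6880*sin(-166°) = 2.6880*(-0.24192) = -0.6503

-2.6082 - 0.6503i


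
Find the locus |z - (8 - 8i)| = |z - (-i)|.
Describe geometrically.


Equal distances means the locus is the perpendicular bisector of z1 and z2.
Midpoint = ((8+0)/2, (-8+(-1))/2) = (4.0000, -4.5000)

Perpendicular bisector through (4.0000, -4.5000)


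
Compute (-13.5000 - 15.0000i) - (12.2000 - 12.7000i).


Real: -13.5 - 12.2 = -25.7
Imag: -15 + 12.7 = -2.3

-25.7000 - 2.3000i


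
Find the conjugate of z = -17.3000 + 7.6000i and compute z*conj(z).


z_bar = -17.3000 - 7.6000i
z*z_bar = (-17.3)^2 + 7.6^2 = 299.29 + 57.76 = 357.05

z_bar = -17.3000 - 7.6000i, z*z_bar = 357.05


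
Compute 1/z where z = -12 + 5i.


|z|^2 = 144+25 = 169
1/z = (-12 - 5i)/169

1/z = -0.0710 - 0.0296i


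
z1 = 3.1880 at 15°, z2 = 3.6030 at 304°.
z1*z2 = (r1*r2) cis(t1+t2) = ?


r = 3.1880 * 3.6030 = 11.4864
theta = 15° + 304° = 319° = 319° (mod 360)

11.4864 cis(319°)


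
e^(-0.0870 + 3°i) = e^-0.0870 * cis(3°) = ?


e^-0.0870 = 0.9167
cos(3°) = 0.9986
sin(3°) = 0.05234
Real = 0.9167*0.9986 = 0.9154
Imag = 0.9167*0.05234 = 0.0480

0.9154 + 0.0480i


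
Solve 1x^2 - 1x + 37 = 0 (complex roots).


disc = (-1)^2 - 4*1*37 = 1 - 148 = -147
sqrt(|disc|) = sqrt(147) = 12.1244
Real part = 1/(2*1) = 0.5000
Imag part = 12.1244/(2*1) = 6.0622

0.5000 ± 6.0622i


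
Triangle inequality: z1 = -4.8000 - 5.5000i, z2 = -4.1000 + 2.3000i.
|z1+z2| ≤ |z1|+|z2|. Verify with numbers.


|z1| = sqrt((-4.8)^2 + (-5.5)^2) = sqrt(53.29) = 7.3000
|z2| = sqrt((-4.1)^2 + 2.3^2) = sqrt(22.1) = 4.7011
z1+z2 = -8.9000 - 3.2000i
|z1+z2| = sqrt(89.45) = 9.4578
|z1|+|z2| = 7.3000 + 4.7011 = 12.0011

|z1+z2| = 9.4578 ≤ |z1|+|z2| = 12.0011 (verified)


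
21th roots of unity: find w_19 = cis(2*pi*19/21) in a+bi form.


Angle = 360*19/21 = 325.7143°
a = cos(325.7143°) = 0.8262
b = sin(325.7143°) = -0.5633

0.8262 - 0.5633i


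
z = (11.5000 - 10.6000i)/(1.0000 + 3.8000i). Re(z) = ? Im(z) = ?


Multiply by conjugate: (11.5000 - 10.6000i)(1.0000 - 3.8000i) / (1^2 + 3.8^2)
Numerator real = 11.5*1 - (10.6)*3.8 = -28.78
Numerator imag = -10.6*1 - 11.5*3.8 = -54.3
Denominator = 15.44
Re(z) = -28.78/15.44 = -1.8640
Im(z) = -54.3/15.44 = -3.5168

Re(z) = -1.8640, Im(z) = -3.5168


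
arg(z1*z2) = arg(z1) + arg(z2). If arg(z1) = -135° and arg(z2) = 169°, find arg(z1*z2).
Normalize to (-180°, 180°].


arg(z1*z2) = -135° + 169° = 34°
Normalized to (-180°, 180°]: 34°

34°


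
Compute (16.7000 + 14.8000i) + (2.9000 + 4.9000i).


Real: 16.7 + 2.9 = 19.6
Imag: 14.8 + 4.9 = 19.7

19.6000 + 19.7000i


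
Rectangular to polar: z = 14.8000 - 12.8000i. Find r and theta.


r = sqrt(219.04+163.84) = sqrt(382.88) = 19.5673
theta = atan2(-12.8, 14.8) = -40.8554 degrees

r = 19.5673, theta = -40.8554 degrees


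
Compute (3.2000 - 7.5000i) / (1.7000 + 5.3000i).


Conjugate of z2 = 1.7000 - 5.3000i
Numerator: (3.2000 - 7.5000i)(1.7000 - 5.3000i) = -34.3100 - 29.7100i
Denominator: 1.7^2 + 5.3^2 = 30.98
Result = (-34.3100 - 29.7100i)/30.98

-1.1075 - 0.9590i


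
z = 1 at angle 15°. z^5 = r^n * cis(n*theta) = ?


r^5 = 1^5 = 1
n*theta = 5*15° = 75° = 75° (mod 360)
a = 1*cos(75°) = 0.2588
b = 1*sin(75°) = 0.9659

1 cis(75°) = 0.2588 + 0.9659i


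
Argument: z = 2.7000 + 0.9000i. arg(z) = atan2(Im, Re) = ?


Re = 2.7, Im = 0.9
arg = atan2(0.9, 2.7) = 18.4349 degrees

arg(z) = 18.4349 degrees


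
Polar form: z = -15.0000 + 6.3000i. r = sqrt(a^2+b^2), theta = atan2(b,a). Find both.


r = sqrt(225+39.69) = sqrt(264.69) = 16.2693
theta = atan2(6.3, -15) = 157.2176 degrees

r = 16.2693, theta = 157.2176 degrees


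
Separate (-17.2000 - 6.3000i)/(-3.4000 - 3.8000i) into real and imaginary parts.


Multiply by conjugate: (-17.2000 - 6.3000i)(-3.4000 + 3.8000i) / ((-3.4)^2 + (-3.8)^2)
Numerator real = -17.2*(-3.4) - (6.3)*(-3.8) = 82.42
Numerator imag = -6.3*(-3.4) - (-17.2)*(-3.8) = -43.94
Denominator = 26
Re(z) = 82.42/26 = 3.1700
Im(z) = -43.94/26 = -1.6900

Re(z) = 3.1700, Im(z) = -1.6900


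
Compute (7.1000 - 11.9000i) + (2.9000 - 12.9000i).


Real: 7.1 + 2.9 = 10
Imag: -11.9 - 12.9 = -24.8

10.0000 - 24.8000i


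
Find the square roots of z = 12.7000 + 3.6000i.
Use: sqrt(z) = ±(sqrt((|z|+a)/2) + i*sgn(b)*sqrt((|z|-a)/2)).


|z| = sqrt(161.29+12.96) = 13.2004
sqrt((|z|+a)/2) = sqrt((13.2004+12.7)/2) = sqrt(12.9502) = 3.5986
sqrt((|z|-a)/2) = sqrt((13.2004-12.7)/2) = sqrt(0.2502) = 0.5002

±(3.5986 + 0.5002i) i.e. 3.5986 + 0.5002i and -3.5986 - 0.5002i


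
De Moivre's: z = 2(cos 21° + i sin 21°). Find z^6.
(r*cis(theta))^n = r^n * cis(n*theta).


r^6 = 2^6 = 64
n*theta = 6*21° = 126° = 126° (mod 360)
a = 64*cos(126°) = -37.6183
b = 64*sin(126°) = 51.7771

64 cis(126°) = -37.6183 + 51.7771i


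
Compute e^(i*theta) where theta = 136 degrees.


cos(136°) = -0.7193
sin(136°) = 0.6947

e^(i*136°) = -0.7193 + 0.6947i


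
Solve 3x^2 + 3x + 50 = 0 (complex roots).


disc = 3^2 - 4*3*50 = 9 - 600 = -591
sqrt(|disc|) = sqrt(591) = 24.3105
Real part = -3/(2*3) = -0.5000
Imag part = 24.3105/(2*3) = 4.0517

-0.5000 ± 4.0517i


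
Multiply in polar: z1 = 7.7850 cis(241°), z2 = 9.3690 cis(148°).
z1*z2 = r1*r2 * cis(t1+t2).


r = 7.7850 * 9.3690 = 72.9377
theta = 241° + 148° = 389° = 29° (mod 360)

72.9377 cis(29°)


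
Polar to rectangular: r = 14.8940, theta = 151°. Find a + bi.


a = 14.8940*cos(151°) = 14.8940*(-0.87462) = -13.0266
b = 14.8940*sin(151°) = 14.8940*0.48481 = 7.2208

-13.0266 + 7.2208i


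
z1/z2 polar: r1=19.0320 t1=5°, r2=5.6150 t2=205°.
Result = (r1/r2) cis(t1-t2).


r = 19.0320 / 5.6150 = 3.3895
theta = 5° - 205° = -200° = 160° (mod 360)

3.3895 cis(160°)


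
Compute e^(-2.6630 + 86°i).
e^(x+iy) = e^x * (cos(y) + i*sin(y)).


e^-2.6630 = 0.06974
cos(86°) = 0.0698
sin(86°) = 0.9976
Real = 0.06974*0.0698 = 0.0049
Imag = 0.06974*0.9976 = 0.0696

0.0049 + 0.0696i


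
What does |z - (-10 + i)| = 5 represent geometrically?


|z - z0| = r is a circle with center z0 and radius r.
Center = (-10, 1), radius = 5

Circle with center (-10, 1) and radius 5


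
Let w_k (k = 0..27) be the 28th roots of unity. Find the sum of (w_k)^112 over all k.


The roots are w_k = w^k with w = e^(2*pi*i/28), and (w^k)^112 = (w^112)^k.
So S = 1 + u + u^2 + ... + u^(27) with u = w^112.
112 = 4*28 + 0, so 112 is a multiple of 28 and u = (w^28)^4 = 1.
Every one of the 28 terms equals 1: S = 28

S = 28


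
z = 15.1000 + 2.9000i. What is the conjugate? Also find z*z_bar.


z_bar = 15.1000 - 2.9000i
z*z_bar = 15.1^2 + 2.9^2 = 228.01 + 8.41 = 236.42

z_bar = 15.1000 - 2.9000i, z*z_bar = 236.42


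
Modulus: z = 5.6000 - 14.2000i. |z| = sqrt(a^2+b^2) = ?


|z| = sqrt(5.6^2 + (-14.2)^2) = sqrt(31.36 + 201.64) = sqrt(233) = 15.2643

|z| = 15.2643


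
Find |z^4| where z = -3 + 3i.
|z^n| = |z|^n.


|z| = sqrt(9+9) = sqrt(18) = 4.2426
|z^4| = |z|^4 = (sqrt(18))^4 = 18^2 = 324

|z^4| = 324


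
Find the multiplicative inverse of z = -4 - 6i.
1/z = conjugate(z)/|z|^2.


|z|^2 = 16+36 = 52
1/z = (-4 + 6i)/52

1/z = -0.0769 + 0.1154i


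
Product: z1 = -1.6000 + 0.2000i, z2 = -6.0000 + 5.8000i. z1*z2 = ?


Real = -1.6*(-6) - 0.2*5.8 = 9.6 - 1.16 = 8.44
Imag = -1.6*5.8 - (6)*0.2 = -9.28 - (1.2) = -10.48

8.4400 - 10.4800i


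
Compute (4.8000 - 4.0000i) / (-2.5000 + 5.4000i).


Conjugate of z2 = -2.5000 - 5.4000i
Numerator: (4.8000 - 4.0000i)(-2.5000 - 5.4000i) = -33.6000 - 15.9200i
Denominator: (-2.5)^2 + 5.4^2 = 35.41
Result = (-33.6000 - 15.9200i)/35.41

-0.9489 - 0.4496i


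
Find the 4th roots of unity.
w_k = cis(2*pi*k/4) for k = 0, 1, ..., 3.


The 4th roots of unity are cis(360k/4°) for k=0..3
Angle step = 360/4 = 90°
Primitive root: cis(90°)
Primitive root = 0 + 1.0000i

4 roots at angles: 0°, 90°, 180°, 270°


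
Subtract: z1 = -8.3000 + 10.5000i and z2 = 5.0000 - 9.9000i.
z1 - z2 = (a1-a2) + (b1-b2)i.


Real: -8.3 - 5 = -13.3
Imag: 10.5 + 9.9 = 20.4

-13.3000 + 20.4000i


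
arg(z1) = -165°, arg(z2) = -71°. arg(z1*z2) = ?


arg(z1*z2) = -165° - 71° = -236°
Normalized to (-180°, 180°]: 124°

124°


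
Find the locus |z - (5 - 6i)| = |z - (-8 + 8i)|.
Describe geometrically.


Equal distances means the locus is the perpendicular bisector of z1 and z2.
Midpoint = ((5+(-8))/2, (-6+8)/2) = (-1.5000, 1.0000)

Perpendicular bisector through (-1.5000, 1.0000)


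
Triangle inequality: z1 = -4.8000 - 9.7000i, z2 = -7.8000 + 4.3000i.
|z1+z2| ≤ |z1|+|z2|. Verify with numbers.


|z1| = sqrt((-4.8)^2 + (-9.7)^2) = sqrt(117.13) = 10.8227
|z2| = sqrt((-7.8)^2 + 4.3^2) = sqrt(79.33) = 8.9067
z1+z2 = -12.6000 - 5.4000i
|z1+z2| = sqrt(187.92) = 13.7084
|z1|+|z2| = 10.8227 + 8.9067 = 19.7294

|z1+z2| = 13.7084 ≤ |z1|+|z2| = 19.7294 (verified)


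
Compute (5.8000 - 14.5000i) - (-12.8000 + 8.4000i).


Real: 5.8 + 12.8 = 18.6
Imag: -14.5 - 8.4 = -22.9

18.6000 - 22.9000i


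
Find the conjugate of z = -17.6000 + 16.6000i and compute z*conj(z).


z_bar = -17.6000 - 16.6000i
z*z_bar = (-17.6)^2 + 16.6^2 = 309.76 + 275.56 = 585.32

z_bar = -17.6000 - 16.6000i, z*z_bar = 585.32


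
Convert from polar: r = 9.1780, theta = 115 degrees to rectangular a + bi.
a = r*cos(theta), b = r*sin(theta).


a = 9.1780*cos(115°) = 9.1780*(-0.42262) = -3.8788
b = 9.1780*sin(115°) = 9.1780*0.90631 = 8.3181

-3.8788 + 8.3181i


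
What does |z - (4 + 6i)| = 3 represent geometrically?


|z - z0| = r is a circle with center z0 and radius r.
Center = (4, 6), radius = 3

Circle with center (4, 6) and radius 3


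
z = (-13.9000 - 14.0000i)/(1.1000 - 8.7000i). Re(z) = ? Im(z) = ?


Multiply by conjugate: (-13.9000 - 14.0000i)(1.1000 + 8.7000i) / (1.1^2 + (-8.7)^2)
Numerator real = -13.9*1.1 - (14)*(-8.7) = 106.51
Numerator imag = -14*1.1 - (-13.9)*(-8.7) = -136.33
Denominator = 76.9
Re(z) = 106.51/76.9 = 1.3850
Im(z) = -136.33/76.9 = -1.7728

Re(z) = 1.3850, Im(z) = -1.7728


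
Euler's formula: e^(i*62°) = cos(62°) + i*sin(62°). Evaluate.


cos(62°) = 0.4695
sin(62°) = 0.8829

e^(i*62°) = 0.4695 + 0.8829i


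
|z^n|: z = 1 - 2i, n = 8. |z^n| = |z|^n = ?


|z| = sqrt(1+4) = sqrt(5) = 2.2361
|z^8| = |z|^8 = (sqrt(5))^8 = 5^4 = 625

|z^8| = 625


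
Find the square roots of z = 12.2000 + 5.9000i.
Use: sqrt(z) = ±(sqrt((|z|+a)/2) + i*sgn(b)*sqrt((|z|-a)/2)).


|z| = sqrt(148.84+34.81) = 13.5518
sqrt((|z|+a)/2) = sqrt((13.5518+12.2)/2) = sqrt(12.8759) = 3.5883
sqrt((|z|-a)/2) = sqrt((13.5518-12.2)/2) = sqrt(0.6759) = 0.8221

±(3.5883 + 0.8221i) i.e. 3.5883 + 0.8221i and -3.5883 - 0.8221i


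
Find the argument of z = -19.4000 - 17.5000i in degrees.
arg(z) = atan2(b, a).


Re = -19.4, Im = -17.5
arg = atan2(-17.5, -19.4) = -137.9476 degrees

arg(z) = -137.9476 degrees


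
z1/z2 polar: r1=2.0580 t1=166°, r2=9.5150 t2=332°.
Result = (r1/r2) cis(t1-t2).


r = 2.0580 / 9.5150 = 0.2163
theta = 166° - 332° = -166° = 194° (mod 360)

0.2163 cis(194°)


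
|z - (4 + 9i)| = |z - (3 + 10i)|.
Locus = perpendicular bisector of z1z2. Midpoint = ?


Equal distances means the locus is the perpendicular bisector of z1 and z2.
Midpoint = ((4+3)/2, (9+10)/2) = (3.5000, 9.5000)

Perpendicular bisector through (3.5000, 9.5000)


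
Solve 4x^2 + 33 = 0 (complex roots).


disc = 0^2 - 4*4*33 = 0 - 528 = -528
sqrt(|disc|) = sqrt(528) = 22.9783
Real part = 0/(2*4) = 0
Imag part = 22.9783/(2*4) = 2.8723

0 ± 2.8723i


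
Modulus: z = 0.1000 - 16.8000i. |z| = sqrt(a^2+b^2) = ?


|z| = sqrt(0.1^2 + (-16.8)^2) = sqrt(0.01 + 282.24) = sqrt(282.25) = 16.8003

|z| = 16.8003


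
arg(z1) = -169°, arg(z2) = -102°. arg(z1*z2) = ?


arg(z1*z2) = -169° - 102° = -271°
Normalized to (-180°, 180°]: 89°

89°


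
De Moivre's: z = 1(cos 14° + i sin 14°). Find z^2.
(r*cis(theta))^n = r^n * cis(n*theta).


r^2 = 1^2 = 1
n*theta = 2*14° = 28° = 28° (mod 360)
a = 1*cos(28°) = 0.8829
b = 1*sin(28°) = 0.4695

1 cis(28°) = 0.8829 + 0.4695i


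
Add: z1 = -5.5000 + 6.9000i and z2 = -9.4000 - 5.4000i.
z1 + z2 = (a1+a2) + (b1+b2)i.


Real: -5.5 - 9.4 = -14.9
Imag: 6.9 - 5.4 = 1.5

-14.9000 + 1.5000i


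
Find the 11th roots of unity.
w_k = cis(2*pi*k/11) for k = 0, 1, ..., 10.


The 11th roots of unity are cis(360k/11°) for k=0..10
Angle step = 360/11 = 32.7273°
Primitive root: cis(32.7273°)
Primitive root = 0.8413 + 0.5406i

11 roots at angles: 0°, 32.7273°, 65.4545°, 98.1818°, 130.9091°, 163.6364°, 196.3636°, 229.0909°, 261.8182°, 294.5455°, 327.2727°


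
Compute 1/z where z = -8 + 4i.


|z|^2 = 64+16 = 80
1/z = (-8 - 4i)/80

1/z = -0.1000 - 0.0500i


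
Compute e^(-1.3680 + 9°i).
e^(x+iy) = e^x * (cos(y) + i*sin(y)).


e^-1.3680 = 0.2546
cos(9°) = 0.9877
sin(9°) = 0.1564
Real = 0.2546*0.9877 = 0.2515
Imag = 0.2546*0.1564 = 0.0398

0.2515 + 0.0398i


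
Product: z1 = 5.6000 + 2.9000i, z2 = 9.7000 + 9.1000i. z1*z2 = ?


Real = 5.6*9.7 - 2.9*9.1 = 54.32 - 26.39 = 27.93
Imag = 5.6*9.1 + 9.7*2.9 = 50.96 + 28.13 = 79.09

27.9300 + 79.0900i


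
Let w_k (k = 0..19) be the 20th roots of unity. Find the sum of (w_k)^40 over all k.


The roots are w_k = w^k with w = e^(2*pi*i/20), and (w^k)^40 = (w^40)^k.
So S = 1 + u + u^2 + ... + u^(19) with u = w^40.
40 = 2*20 + 0, so 40 is a multiple of 20 and u = (w^20)^2 = 1.
Every one of the 20 terms equals 1: S = 20

S = 20


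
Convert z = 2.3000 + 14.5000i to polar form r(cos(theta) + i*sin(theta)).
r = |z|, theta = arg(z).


r = sqrt(5.29+210.25) = sqrt(215.54) = 14.6813
theta = atan2(14.5, 2.3) = 80.9868 degrees

r = 14.6813, theta = 80.9868 degrees


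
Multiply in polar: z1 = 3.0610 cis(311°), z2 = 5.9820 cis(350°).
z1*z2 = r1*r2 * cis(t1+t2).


r = 3.0610 * 5.9820 = 18.3109
theta = 311° + 350° = 661° = 301° (mod 360)

18.3109 cis(301°)


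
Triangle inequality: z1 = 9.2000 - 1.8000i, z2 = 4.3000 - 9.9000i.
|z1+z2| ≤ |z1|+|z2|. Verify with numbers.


|z1| = sqrt(9.2^2 + (-1.8)^2) = sqrt(87.88) = 9.3744
|z2| = sqrt(4.3^2 + (-9.9)^2) = sqrt(116.5) = 10.7935
z1+z2 = 13.5000 - 11.7000i
|z1+z2| = sqrt(319.14) = 17.8645
|z1|+|z2| = 9.3744 + 10.7935 = 20.1679

|z1+z2| = 17.8645 ≤ |z1|+|z2| = 20.1679 (verified)


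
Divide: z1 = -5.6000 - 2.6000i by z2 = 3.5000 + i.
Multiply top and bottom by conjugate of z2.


Conjugate of z2 = 3.5000 - i
Numerator: (-5.6000 - 2.6000i)(3.5000 - i) = -22.2000 - 3.5000i
Denominator: 3.5^2 + 1^2 = 13.25
Result = (-22.2000 - 3.5000i)/13.25

-1.6755 - 0.2642i


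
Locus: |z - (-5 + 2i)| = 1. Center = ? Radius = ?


|z - z0| = r is a circle with center z0 and radius r.
Center = (-5, 2), radius = 1

Circle with center (-5, 2) and radius 1


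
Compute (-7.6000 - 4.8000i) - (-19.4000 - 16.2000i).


Real: -7.6 + 19.4 = 11.8
Imag: -4.8 + 16.2 = 11.4

11.8000 + 11.4000i


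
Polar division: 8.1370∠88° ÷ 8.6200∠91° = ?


r = 8.1370 / 8.6200 = 0.9440
theta = 88° - 91° = -3° = 357° (mod 360)

0.9440 cis(357°)


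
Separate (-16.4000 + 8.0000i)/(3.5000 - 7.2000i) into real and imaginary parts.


Multiply by conjugate: (-16.4000 + 8.0000i)(3.5000 + 7.2000i) / (3.5^2 + (-7.2)^2)
Numerator real = -16.4*3.5 + 8*(-7.2) = -115
Numerator imag = 8*3.5 - (-16.4)*(-7.2) = -90.08
Denominator = 64.09
Re(z) = -115/64.09 = -1.7944
Im(z) = -90.08/64.09 = -1.4055

Re(z) = -1.7944, Im(z) = -1.4055


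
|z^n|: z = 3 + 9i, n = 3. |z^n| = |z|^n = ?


|z| = sqrt(9+81) = sqrt(90) = 9.4868
|z^3| = |z|^3 = (sqrt(90))^3 = 90*sqrt(90)

|z^3| = 90*sqrt(90) ≈ 853.8150


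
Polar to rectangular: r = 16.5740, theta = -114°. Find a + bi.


a = 16.5740*cos(-114°) = 16.5740*(-0.40674) = -6.7413
b = 16.5740*sin(-114°) = 16.5740*(-0.913545) = -15.1411

-6.7413 - 15.1411i


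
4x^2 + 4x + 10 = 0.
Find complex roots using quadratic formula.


disc = 4^2 - 4*4*10 = 16 - 160 = -144
sqrt(|disc|) = sqrt(144) = 12.0000
Real part = -4/(2*4) = -0.5000
Imag part = 12.0000/(2*4) = 1.5000

-0.5000 ± 1.5000i


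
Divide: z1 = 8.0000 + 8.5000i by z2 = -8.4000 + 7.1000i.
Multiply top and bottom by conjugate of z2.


Conjugate of z2 = -8.4000 - 7.1000i
Numerator: (8.0000 + 8.5000i)(-8.4000 - 7.1000i) = -6.8500 - 128.2000i
Denominator: (-8.4)^2 + 7.1^2 = 120.97
Result = (-6.8500 - 128.2000i)/120.97

-0.0566 - 1.0598i
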